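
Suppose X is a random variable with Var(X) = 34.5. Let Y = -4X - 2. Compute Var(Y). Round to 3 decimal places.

Var(-4X - 2) = (-4)²·Var(X) = 16·34.5 = 552

552.000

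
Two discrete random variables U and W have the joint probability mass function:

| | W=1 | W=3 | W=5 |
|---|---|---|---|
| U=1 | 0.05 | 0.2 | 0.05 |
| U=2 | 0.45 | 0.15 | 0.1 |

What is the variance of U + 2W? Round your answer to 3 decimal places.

7.810

E[U] = 1.7,  E[W] = 2.3,  E[UW] = 3.7
var(U) = 3.1 − (1.7)² = 0.21;  var(W) = 7.4 − (2.3)² = 2.11
Cov(U,W) = 3.7 − (1.7)(2.3) = -0.21
var(U + 2W) = (1)²·0.21 + (2)²·2.11 + 2·(1)·(2)·-0.21 = 7.81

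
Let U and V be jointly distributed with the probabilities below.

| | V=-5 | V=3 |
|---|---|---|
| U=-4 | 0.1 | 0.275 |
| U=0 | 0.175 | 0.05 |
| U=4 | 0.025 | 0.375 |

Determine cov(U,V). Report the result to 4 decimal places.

2.6400

E[U] = 0.1,  E[V] = 0.6
E[UV] = 2.7
cov(U,V) = E[UV] − E[U]E[V] = 2.7 − (0.1)(0.6) = 2.64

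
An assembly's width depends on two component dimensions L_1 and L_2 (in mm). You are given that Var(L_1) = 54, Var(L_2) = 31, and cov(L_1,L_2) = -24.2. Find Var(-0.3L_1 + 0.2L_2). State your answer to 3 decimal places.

Var(-0.3L_1 + 0.2L_2) = (-0.3)²·Var(L_1) + (0.2)²·Var(L_2) + 2·(-0.3)·(0.2)·cov(L_1,L_2)
= 0.09·54 + 0.04·31 + -0.12·-24.2 = 9.004

9.004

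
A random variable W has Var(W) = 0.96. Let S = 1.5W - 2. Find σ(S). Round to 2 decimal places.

Var(1.5W - 2) = (1.5)²·0.96 = 2.16
σ(S) = √2.16 ≈ 1.47

1.47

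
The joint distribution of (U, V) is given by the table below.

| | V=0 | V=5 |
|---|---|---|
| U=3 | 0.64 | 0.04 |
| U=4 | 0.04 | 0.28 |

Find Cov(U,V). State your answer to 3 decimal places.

0.888

E[U] = 3.32,  E[V] = 1.6
E[UV] = 6.2
Cov(U,V) = E[UV] − E[U]E[V] = 6.2 − (3.32)(1.6) = 0.888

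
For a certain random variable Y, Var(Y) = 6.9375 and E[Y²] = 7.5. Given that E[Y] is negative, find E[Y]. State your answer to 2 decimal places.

(E[Y])² = E[Y²] − Var(Y) = 7.5 − 6.9375 = 0.5625
E[Y] = −√0.5625 = -0.75

-0.75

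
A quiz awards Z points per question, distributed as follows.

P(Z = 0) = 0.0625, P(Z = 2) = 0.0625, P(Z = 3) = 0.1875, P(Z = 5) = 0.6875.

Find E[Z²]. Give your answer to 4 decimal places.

19.1250

E[Z²] = (0)²(0.0625) + (2)²(0.0625) + (3)²(0.1875) + (5)²(0.6875) = 19.125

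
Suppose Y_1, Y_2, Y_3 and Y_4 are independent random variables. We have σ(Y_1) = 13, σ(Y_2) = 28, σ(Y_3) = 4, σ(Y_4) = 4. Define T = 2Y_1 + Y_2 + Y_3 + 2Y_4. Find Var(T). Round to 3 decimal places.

1540.000

Var(Y_1) = 169, Var(Y_2) = 784, Var(Y_3) = 16, Var(Y_4) = 16
By independence, Var(T) = (2)²Var(Y_1) + (1)²Var(Y_2) + (1)²Var(Y_3) + (2)²Var(Y_4)
= (2)²·169 + (1)²·784 + (1)²·16 + (2)²·16 = 1540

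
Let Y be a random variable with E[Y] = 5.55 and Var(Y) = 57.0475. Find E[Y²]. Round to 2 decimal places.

87.85

E[Y²] = Var(Y) + (E[Y])² = 57.0475 + (5.55)² = 87.85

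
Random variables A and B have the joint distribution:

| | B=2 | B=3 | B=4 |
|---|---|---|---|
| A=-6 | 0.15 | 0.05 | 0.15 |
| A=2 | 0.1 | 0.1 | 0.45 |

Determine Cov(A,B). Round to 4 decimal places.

E[A] = -0.8,  E[B] = 3.35
E[AB] = -1.7
Cov(A,B) = E[AB] − E[A]E[B] = -1.7 − (-0.8)(3.35) = 0.98

0.9800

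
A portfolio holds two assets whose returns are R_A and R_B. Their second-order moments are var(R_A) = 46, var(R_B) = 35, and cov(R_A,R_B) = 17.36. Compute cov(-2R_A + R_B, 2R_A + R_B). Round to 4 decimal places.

-149.0000

cov(-2R_A + R_B, 2R_A + R_B) = (-2)(2)var(R_A) + (1)(1)var(R_B) + [(-2)(1) + (1)(2)]cov(R_A,R_B)
= -4·46 + 1·35 + 0·17.36 = -149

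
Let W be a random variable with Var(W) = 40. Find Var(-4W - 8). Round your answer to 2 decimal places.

640.00

Var(-4W - 8) = (-4)²·Var(W) = 16·40 = 640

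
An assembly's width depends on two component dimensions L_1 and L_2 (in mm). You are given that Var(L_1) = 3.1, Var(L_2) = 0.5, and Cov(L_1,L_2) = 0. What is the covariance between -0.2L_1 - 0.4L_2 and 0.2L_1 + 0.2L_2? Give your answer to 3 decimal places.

Cov(-0.2L_1 - 0.4L_2, 0.2L_1 + 0.2L_2) = (-0.2)(0.2)Var(L_1) + (-0.4)(0.2)Var(L_2) + [(-0.2)(0.2) + (-0.4)(0.2)]Cov(L_1,L_2)
= -0.04·3.1 + -0.08·0.5 + -0.12·0 = -0.164

-0.164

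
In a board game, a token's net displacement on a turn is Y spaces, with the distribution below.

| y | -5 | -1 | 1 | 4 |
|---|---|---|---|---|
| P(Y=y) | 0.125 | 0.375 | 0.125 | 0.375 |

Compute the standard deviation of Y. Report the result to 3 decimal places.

3.039

E[Y] = (-5)(0.125) + (-1)(0.375) + (1)(0.125) + (4)(0.375) = 0.625
E[Y²] = (-5)²(0.125) + (-1)²(0.375) + (1)²(0.125) + (4)²(0.375) = 9.625
Var(Y) = E[Y²] − (E[Y])² = 9.625 − (0.625)² = 9.234375
SD(Y) = √9.234375 ≈ 3.039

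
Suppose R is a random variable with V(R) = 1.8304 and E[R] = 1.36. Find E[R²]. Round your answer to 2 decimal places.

E[R²] = V(R) + (E[R])² = 1.8304 + (1.36)² = 3.68

3.68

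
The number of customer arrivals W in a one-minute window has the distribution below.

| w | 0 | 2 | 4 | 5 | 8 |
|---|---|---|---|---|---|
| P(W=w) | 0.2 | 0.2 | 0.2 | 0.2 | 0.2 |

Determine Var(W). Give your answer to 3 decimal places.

7.360

E[W] = (0)(0.2) + (2)(0.2) + (4)(0.2) + (5)(0.2) + (8)(0.2) = 3.8
E[W²] = (0)²(0.2) + (2)²(0.2) + (4)²(0.2) + (5)²(0.2) + (8)²(0.2) = 21.8
Var(W) = E[W²] − (E[W])² = 21.8 − (3.8)² = 7.36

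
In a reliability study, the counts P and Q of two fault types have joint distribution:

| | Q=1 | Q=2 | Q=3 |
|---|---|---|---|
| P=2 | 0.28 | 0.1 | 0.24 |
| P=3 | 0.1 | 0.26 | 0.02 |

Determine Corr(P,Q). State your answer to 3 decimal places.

E[P] = 2.38,  E[Q] = 1.88
E[PQ] = 4.44
Cov(P,Q) = E[PQ] − E[P]E[Q] = 4.44 − (2.38)(1.88) = -0.0344
Var(P) = 0.2356,  Var(Q) = 0.6256
ρ = -0.0344 / √(0.2356·0.6256) ≈ -0.090

-0.090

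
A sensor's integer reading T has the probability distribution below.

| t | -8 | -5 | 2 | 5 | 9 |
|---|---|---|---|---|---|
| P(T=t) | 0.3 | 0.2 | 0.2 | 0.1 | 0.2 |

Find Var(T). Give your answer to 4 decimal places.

43.2100

E[T] = (-8)(0.3) + (-5)(0.2) + (2)(0.2) + (5)(0.1) + (9)(0.2) = -0.7
E[T²] = (-8)²(0.3) + (-5)²(0.2) + (2)²(0.2) + (5)²(0.1) + (9)²(0.2) = 43.7
Var(T) = E[T²] − (E[T])² = 43.7 − (-0.7)² = 43.21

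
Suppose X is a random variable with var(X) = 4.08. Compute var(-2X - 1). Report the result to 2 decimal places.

var(-2X - 1) = (-2)²·var(X) = 4·4.08 = 16.32

16.32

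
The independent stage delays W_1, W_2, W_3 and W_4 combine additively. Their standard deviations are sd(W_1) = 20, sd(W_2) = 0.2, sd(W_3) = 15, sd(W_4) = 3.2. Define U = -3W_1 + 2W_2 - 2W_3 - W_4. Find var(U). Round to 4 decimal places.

4510.4000

var(W_1) = 400, var(W_2) = 0.04, var(W_3) = 225, var(W_4) = 10.24
By independence, var(U) = (-3)²var(W_1) + (2)²var(W_2) + (-2)²var(W_3) + (-1)²var(W_4)
= (-3)²·400 + (2)²·0.04 + (-2)²·225 + (-1)²·10.24 = 4510.4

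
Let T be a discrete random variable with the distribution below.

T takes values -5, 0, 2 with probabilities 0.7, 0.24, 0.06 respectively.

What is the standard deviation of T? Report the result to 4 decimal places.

E[T] = (-5)(0.7) + (0)(0.24) + (2)(0.06) = -3.38
E[T²] = (-5)²(0.7) + (0)²(0.24) + (2)²(0.06) = 17.74
Var(T) = E[T²] − (E[T])² = 17.74 − (-3.38)² = 6.3156
SD(T) = √6.3156 ≈ 2.5131

2.5131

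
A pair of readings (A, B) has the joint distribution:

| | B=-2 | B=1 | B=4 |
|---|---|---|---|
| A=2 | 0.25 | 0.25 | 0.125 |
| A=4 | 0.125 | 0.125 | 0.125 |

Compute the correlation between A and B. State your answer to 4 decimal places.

E[A] = 2.75,  E[B] = 0.625
E[AB] = 2
Cov(A,B) = E[AB] − E[A]E[B] = 2 − (2.75)(0.625) = 0.28125
Var(A) = 0.9375,  Var(B) = 5.484375
ρ = 0.28125 / √(0.9375·5.484375) ≈ 0.1240

0.1240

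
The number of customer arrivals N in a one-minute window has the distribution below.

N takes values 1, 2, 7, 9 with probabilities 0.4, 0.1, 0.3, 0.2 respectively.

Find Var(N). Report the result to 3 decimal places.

E[N] = (1)(0.4) + (2)(0.1) + (7)(0.3) + (9)(0.2) = 4.5
E[N²] = (1)²(0.4) + (2)²(0.1) + (7)²(0.3) + (9)²(0.2) = 31.7
Var(N) = E[N²] − (E[N])² = 31.7 − (4.5)² = 11.45

11.450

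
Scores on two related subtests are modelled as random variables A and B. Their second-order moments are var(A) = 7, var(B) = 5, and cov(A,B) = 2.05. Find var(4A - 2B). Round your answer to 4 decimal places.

99.2000

var(4A - 2B) = (4)²·var(A) + (-2)²·var(B) + 2·(4)·(-2)·cov(A,B)
= 16·7 + 4·5 + -16·2.05 = 99.2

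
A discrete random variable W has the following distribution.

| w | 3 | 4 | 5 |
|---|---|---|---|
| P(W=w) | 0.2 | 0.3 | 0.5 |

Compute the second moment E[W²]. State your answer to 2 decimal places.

19.10

E[W²] = (3)²(0.2) + (4)²(0.3) + (5)²(0.5) = 19.1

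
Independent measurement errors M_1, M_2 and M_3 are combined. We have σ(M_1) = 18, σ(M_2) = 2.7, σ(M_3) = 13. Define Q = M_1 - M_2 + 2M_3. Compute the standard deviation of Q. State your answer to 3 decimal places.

var(M_1) = 324, var(M_2) = 7.29, var(M_3) = 169
By independence, var(Q) = (1)²var(M_1) + (-1)²var(M_2) + (2)²var(M_3)
= (1)²·324 + (-1)²·7.29 + (2)²·169 = 1007.29
σ(Q) = √1007.29 ≈ 31.738

31.738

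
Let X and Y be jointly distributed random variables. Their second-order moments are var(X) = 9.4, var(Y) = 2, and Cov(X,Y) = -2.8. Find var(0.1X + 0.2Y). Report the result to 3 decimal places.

var(0.1X + 0.2Y) = (0.1)²·var(X) + (0.2)²·var(Y) + 2·(0.1)·(0.2)·Cov(X,Y)
= 0.01·9.4 + 0.04·2 + 0.04·-2.8 = 0.062

0.062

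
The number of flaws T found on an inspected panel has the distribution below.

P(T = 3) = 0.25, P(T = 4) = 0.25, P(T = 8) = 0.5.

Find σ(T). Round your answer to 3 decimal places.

E[T] = (3)(0.25) + (4)(0.25) + (8)(0.5) = 5.75
E[T²] = (3)²(0.25) + (4)²(0.25) + (8)²(0.5) = 38.25
Var(T) = E[T²] − (E[T])² = 38.25 − (5.75)² = 5.1875
σ(T) = √5.1875 ≈ 2.278

2.278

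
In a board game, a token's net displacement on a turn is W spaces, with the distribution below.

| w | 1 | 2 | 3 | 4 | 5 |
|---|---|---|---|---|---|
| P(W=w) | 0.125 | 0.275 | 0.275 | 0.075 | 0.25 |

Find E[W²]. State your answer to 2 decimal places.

E[W²] = (1)²(0.125) + (2)²(0.275) + (3)²(0.275) + (4)²(0.075) + (5)²(0.25) = 11.15

11.15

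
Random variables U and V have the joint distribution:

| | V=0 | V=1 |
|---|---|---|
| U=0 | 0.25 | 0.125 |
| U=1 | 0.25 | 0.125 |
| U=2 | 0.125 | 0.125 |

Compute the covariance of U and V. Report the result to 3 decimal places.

0.047

E[U] = 0.875,  E[V] = 0.375
E[UV] = 0.375
cov(U,V) = E[UV] − E[U]E[V] = 0.375 − (0.875)(0.375) = 0.046875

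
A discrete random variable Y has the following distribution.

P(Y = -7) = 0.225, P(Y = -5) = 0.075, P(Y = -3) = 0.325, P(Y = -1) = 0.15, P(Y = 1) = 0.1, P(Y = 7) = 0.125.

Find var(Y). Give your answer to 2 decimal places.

17.79

E[Y] = (-7)(0.225) + (-5)(0.075) + (-3)(0.325) + (-1)(0.15) + (1)(0.1) + (7)(0.125) = -2.1
E[Y²] = (-7)²(0.225) + (-5)²(0.075) + (-3)²(0.325) + (-1)²(0.15) + (1)²(0.1) + (7)²(0.125) = 22.2
var(Y) = E[Y²] − (E[Y])² = 22.2 − (-2.1)² = 17.79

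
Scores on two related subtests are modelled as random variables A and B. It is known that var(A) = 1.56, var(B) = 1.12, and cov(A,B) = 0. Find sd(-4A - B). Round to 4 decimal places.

5.1069

var(-4A - B) = (-4)²·var(A) + (-1)²·var(B) + 2·(-4)·(-1)·cov(A,B)
= 16·1.56 + 1·1.12 + 8·0 = 26.08
sd(-4A - B) = √26.08 ≈ 5.1069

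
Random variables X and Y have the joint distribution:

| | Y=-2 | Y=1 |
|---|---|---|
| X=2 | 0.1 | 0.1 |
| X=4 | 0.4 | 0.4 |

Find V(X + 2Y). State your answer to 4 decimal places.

E[X] = 3.6,  E[Y] = -0.5,  E[XY] = -1.8
V(X) = 13.6 − (3.6)² = 0.64;  V(Y) = 2.5 − (-0.5)² = 2.25
Cov(X,Y) = -1.8 − (3.6)(-0.5) = 0
V(X + 2Y) = (1)²·0.64 + (2)²·2.25 + 2·(1)·(2)·0 = 9.64

9.6400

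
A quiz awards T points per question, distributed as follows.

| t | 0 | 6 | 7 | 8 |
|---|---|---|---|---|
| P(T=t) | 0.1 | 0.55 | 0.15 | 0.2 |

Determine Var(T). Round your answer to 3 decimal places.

4.548

E[T] = (0)(0.1) + (6)(0.55) + (7)(0.15) + (8)(0.2) = 5.95
E[T²] = (0)²(0.1) + (6)²(0.55) + (7)²(0.15) + (8)²(0.2) = 39.95
Var(T) = E[T²] − (E[T])² = 39.95 − (5.95)² = 4.5475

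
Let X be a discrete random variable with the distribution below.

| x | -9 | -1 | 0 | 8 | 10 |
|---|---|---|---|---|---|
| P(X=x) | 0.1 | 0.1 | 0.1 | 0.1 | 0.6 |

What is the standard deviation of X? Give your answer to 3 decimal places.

6.400

E[X] = (-9)(0.1) + (-1)(0.1) + (0)(0.1) + (8)(0.1) + (10)(0.6) = 5.8
E[X²] = (-9)²(0.1) + (-1)²(0.1) + (0)²(0.1) + (8)²(0.1) + (10)²(0.6) = 74.6
Var(X) = E[X²] − (E[X])² = 74.6 − (5.8)² = 40.96
sd(X) = √40.96 ≈ 6.400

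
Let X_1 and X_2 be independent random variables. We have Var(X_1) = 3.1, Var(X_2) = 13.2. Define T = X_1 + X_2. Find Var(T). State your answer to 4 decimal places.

By independence, Var(T) = (1)²Var(X_1) + (1)²Var(X_2)
= (1)²·3.1 + (1)²·13.2 = 16.3

16.3000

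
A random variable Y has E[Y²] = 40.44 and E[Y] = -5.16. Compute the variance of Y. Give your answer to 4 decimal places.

13.8144

Var(Y) = 40.44 − (-5.16)² = 13.8144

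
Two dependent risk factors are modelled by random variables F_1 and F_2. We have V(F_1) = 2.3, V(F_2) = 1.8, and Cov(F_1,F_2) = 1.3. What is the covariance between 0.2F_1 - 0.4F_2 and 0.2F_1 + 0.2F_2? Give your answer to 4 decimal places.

Cov(0.2F_1 - 0.4F_2, 0.2F_1 + 0.2F_2) = (0.2)(0.2)V(F_1) + (-0.4)(0.2)V(F_2) + [(0.2)(0.2) + (-0.4)(0.2)]Cov(F_1,F_2)
= 0.04·2.3 + -0.08·1.8 + -0.04·1.3 = -0.104

-0.1040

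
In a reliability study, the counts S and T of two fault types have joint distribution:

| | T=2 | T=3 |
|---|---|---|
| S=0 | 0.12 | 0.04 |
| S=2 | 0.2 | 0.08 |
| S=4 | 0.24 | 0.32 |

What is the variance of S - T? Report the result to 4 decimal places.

2.0704

E[S] = 2.8,  E[T] = 2.44,  E[ST] = 7.04
Var(S) = 10.08 − (2.8)² = 2.24;  Var(T) = 6.2 − (2.44)² = 0.2464
Cov(S,T) = 7.04 − (2.8)(2.44) = 0.208
Var(S - T) = (1)²·2.24 + (-1)²·0.2464 + 2·(1)·(-1)·0.208 = 2.0704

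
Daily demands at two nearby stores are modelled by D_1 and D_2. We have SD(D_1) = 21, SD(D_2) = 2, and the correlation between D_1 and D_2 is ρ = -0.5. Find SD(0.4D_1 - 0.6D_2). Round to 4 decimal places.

Var(D_1) = (21)² = 441;  Var(D_2) = (2)² = 4
Cov(D_1,D_2) = ρ·SD(D_1)·SD(D_2) = -0.5·21·2 = -21
Var(0.4D_1 - 0.6D_2) = (0.4)²·Var(D_1) + (-0.6)²·Var(D_2) + 2·(0.4)·(-0.6)·Cov(D_1,D_2)
= 0.16·441 + 0.36·4 + -0.48·-21 = 82.08
SD(0.4D_1 - 0.6D_2) = √82.08 ≈ 9.0598

9.0598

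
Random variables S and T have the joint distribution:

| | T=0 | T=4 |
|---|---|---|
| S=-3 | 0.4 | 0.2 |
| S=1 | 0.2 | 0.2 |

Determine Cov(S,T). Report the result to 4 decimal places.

0.6400

E[S] = -1.4,  E[T] = 1.6
E[ST] = -1.6
Cov(S,T) = E[ST] − E[S]E[T] = -1.6 − (-1.4)(1.6) = 0.64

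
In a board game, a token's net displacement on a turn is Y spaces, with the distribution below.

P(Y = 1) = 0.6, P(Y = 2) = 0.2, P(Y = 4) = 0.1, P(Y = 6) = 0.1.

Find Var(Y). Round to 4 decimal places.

2.6000

E[Y] = (1)(0.6) + (2)(0.2) + (4)(0.1) + (6)(0.1) = 2
E[Y²] = (1)²(0.6) + (2)²(0.2) + (4)²(0.1) + (6)²(0.1) = 6.6
Var(Y) = E[Y²] − (E[Y])² = 6.6 − (2)² = 2.6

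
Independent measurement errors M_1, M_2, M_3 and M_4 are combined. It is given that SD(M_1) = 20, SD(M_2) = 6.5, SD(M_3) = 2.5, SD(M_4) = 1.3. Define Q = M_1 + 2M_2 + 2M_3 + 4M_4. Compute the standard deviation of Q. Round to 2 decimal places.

var(M_1) = 400, var(M_2) = 42.25, var(M_3) = 6.25, var(M_4) = 1.69
By independence, var(Q) = (1)²var(M_1) + (2)²var(M_2) + (2)²var(M_3) + (4)²var(M_4)
= (1)²·400 + (2)²·42.25 + (2)²·6.25 + (4)²·1.69 = 621.04
SD(Q) = √621.04 ≈ 24.92

24.92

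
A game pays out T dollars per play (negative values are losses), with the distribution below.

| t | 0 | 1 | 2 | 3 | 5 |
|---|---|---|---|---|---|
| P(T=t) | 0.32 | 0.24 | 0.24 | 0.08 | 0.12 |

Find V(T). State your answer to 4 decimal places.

E[T] = (0)(0.32) + (1)(0.24) + (2)(0.24) + (3)(0.08) + (5)(0.12) = 1.56
E[T²] = (0)²(0.32) + (1)²(0.24) + (2)²(0.24) + (3)²(0.08) + (5)²(0.12) = 4.92
V(T) = E[T²] − (E[T])² = 4.92 − (1.56)² = 2.4864

2.4864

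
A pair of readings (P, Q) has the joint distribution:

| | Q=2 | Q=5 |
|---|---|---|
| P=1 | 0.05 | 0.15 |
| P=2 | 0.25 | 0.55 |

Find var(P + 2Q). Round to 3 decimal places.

E[P] = 1.8,  E[Q] = 4.1,  E[PQ] = 7.35
var(P) = 3.4 − (1.8)² = 0.16;  var(Q) = 18.7 − (4.1)² = 1.89
Cov(P,Q) = 7.35 − (1.8)(4.1) = -0.03
var(P + 2Q) = (1)²·0.16 + (2)²·1.89 + 2·(1)·(2)·-0.03 = 7.6

7.600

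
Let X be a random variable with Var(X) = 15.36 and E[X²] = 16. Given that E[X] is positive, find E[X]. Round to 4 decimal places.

0.8000

(E[X])² = E[X²] − Var(X) = 16 − 15.36 = 0.64
E[X] = √0.64 = 0.8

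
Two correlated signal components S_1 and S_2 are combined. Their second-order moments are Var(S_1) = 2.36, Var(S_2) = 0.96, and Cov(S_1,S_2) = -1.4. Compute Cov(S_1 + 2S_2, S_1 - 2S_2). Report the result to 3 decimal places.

Cov(S_1 + 2S_2, S_1 - 2S_2) = (1)(1)Var(S_1) + (2)(-2)Var(S_2) + [(1)(-2) + (2)(1)]Cov(S_1,S_2)
= 1·2.36 + -4·0.96 + 0·-1.4 = -1.48

-1.480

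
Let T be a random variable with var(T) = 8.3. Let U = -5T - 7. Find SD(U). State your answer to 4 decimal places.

14.4049

var(-5T - 7) = (-5)²·8.3 = 207.5
SD(U) = √207.5 ≈ 14.4049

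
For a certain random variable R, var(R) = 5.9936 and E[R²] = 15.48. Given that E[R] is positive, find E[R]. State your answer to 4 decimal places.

3.0800

(E[R])² = E[R²] − var(R) = 15.48 − 5.9936 = 9.4864
E[R] = √9.4864 = 3.08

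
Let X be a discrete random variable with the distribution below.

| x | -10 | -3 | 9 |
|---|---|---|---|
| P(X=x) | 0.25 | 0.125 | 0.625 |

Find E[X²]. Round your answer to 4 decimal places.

E[X²] = (-10)²(0.25) + (-3)²(0.125) + (9)²(0.625) = 76.75

76.7500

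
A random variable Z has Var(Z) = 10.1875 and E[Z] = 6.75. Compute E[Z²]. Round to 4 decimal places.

E[Z²] = Var(Z) + (E[Z])² = 10.1875 + (6.75)² = 55.75

55.7500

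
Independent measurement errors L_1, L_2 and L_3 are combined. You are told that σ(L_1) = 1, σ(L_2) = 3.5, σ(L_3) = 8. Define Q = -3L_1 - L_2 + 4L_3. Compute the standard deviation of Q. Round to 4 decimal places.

Var(L_1) = 1, Var(L_2) = 12.25, Var(L_3) = 64
By independence, Var(Q) = (-3)²Var(L_1) + (-1)²Var(L_2) + (4)²Var(L_3)
= (-3)²·1 + (-1)²·12.25 + (4)²·64 = 1045.25
σ(Q) = √1045.25 ≈ 32.3303

32.3303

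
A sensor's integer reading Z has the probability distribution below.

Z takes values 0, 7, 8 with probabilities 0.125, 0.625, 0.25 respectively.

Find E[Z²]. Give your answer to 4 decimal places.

46.6250

E[Z²] = (0)²(0.125) + (7)²(0.625) + (8)²(0.25) = 46.625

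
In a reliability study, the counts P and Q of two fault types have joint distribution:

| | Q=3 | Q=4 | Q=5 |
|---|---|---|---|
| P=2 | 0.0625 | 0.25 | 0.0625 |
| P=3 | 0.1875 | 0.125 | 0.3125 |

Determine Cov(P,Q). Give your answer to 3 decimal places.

0.047

E[P] = 2.625,  E[Q] = 4.125
E[PQ] = 10.875
Cov(P,Q) = E[PQ] − E[P]E[Q] = 10.875 − (2.625)(4.125) = 0.046875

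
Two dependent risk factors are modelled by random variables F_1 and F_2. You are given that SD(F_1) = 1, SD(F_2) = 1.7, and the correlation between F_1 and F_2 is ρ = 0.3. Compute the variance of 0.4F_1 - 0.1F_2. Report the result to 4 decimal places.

0.1481

Var(F_1) = (1)² = 1;  Var(F_2) = (1.7)² = 2.89
Cov(F_1,F_2) = ρ·SD(F_1)·SD(F_2) = 0.3·1·1.7 = 0.51
Var(0.4F_1 - 0.1F_2) = (0.4)²·Var(F_1) + (-0.1)²·Var(F_2) + 2·(0.4)·(-0.1)·Cov(F_1,F_2)
= 0.16·1 + 0.01·2.89 + -0.08·0.51 = 0.1481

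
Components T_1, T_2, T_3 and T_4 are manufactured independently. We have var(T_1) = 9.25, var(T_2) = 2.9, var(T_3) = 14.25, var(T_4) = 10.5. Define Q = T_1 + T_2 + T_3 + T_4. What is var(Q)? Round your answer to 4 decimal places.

By independence, var(Q) = (1)²var(T_1) + (1)²var(T_2) + (1)²var(T_3) + (1)²var(T_4)
= (1)²·9.25 + (1)²·2.9 + (1)²·14.25 + (1)²·10.5 = 36.9

36.9000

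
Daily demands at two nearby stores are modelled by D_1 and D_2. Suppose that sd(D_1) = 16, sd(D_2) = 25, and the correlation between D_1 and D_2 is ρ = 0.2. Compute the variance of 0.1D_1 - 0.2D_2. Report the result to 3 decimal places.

var(D_1) = (16)² = 256;  var(D_2) = (25)² = 625
Cov(D_1,D_2) = ρ·sd(D_1)·sd(D_2) = 0.2·16·25 = 80
var(0.1D_1 - 0.2D_2) = (0.1)²·var(D_1) + (-0.2)²·var(D_2) + 2·(0.1)·(-0.2)·Cov(D_1,D_2)
= 0.01·256 + 0.04·625 + -0.04·80 = 24.36

24.360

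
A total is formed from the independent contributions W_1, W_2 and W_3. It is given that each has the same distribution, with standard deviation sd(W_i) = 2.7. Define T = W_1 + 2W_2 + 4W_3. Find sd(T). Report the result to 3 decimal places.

12.373

Var(W_i) = (2.7)² = 7.29
By independence, Var(T) = (1)²Var(W_1) + (2)²Var(W_2) + (4)²Var(W_3)
= (1)²·7.29 + (2)²·7.29 + (4)²·7.29 = 153.09
sd(T) = √153.09 ≈ 12.373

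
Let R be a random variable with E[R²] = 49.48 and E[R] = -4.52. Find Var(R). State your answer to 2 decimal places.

29.05

Var(R) = 49.48 − (-4.52)² = 29.0496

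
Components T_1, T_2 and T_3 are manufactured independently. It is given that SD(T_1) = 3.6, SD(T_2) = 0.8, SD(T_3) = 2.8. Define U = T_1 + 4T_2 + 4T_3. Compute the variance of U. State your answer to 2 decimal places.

Var(T_1) = 12.96, Var(T_2) = 0.64, Var(T_3) = 7.84
By independence, Var(U) = (1)²Var(T_1) + (4)²Var(T_2) + (4)²Var(T_3)
= (1)²·12.96 + (4)²·0.64 + (4)²·7.84 = 148.64

148.64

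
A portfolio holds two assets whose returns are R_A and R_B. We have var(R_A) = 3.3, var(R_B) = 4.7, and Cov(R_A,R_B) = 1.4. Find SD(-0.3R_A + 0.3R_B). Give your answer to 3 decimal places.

0.684

var(-0.3R_A + 0.3R_B) = (-0.3)²·var(R_A) + (0.3)²·var(R_B) + 2·(-0.3)·(0.3)·Cov(R_A,R_B)
= 0.09·3.3 + 0.09·4.7 + -0.18·1.4 = 0.468
SD(-0.3R_A + 0.3R_B) = √0.468 ≈ 0.684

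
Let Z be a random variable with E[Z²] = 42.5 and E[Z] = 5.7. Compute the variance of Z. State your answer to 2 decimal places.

Var(Z) = 42.5 − (5.7)² = 10.01

10.01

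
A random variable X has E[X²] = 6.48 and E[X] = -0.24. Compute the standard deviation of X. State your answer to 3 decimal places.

2.534

var(X) = 6.48 − (-0.24)² = 6.4224
sd(X) = √6.4224 ≈ 2.534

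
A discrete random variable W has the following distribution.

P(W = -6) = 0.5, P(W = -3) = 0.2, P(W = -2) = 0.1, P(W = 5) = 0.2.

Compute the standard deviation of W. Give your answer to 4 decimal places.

E[W] = (-6)(0.5) + (-3)(0.2) + (-2)(0.1) + (5)(0.2) = -2.8
E[W²] = (-6)²(0.5) + (-3)²(0.2) + (-2)²(0.1) + (5)²(0.2) = 25.2
Var(W) = E[W²] − (E[W])² = 25.2 − (-2.8)² = 17.36
SD(W) = √17.36 ≈ 4.1665

4.1665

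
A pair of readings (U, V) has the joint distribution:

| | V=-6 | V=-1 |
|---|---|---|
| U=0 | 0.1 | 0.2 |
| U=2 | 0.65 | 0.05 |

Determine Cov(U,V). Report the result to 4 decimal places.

E[U] = 1.4,  E[V] = -4.75
E[UV] = -7.9
Cov(U,V) = E[UV] − E[U]E[V] = -7.9 − (1.4)(-4.75) = -1.25

-1.2500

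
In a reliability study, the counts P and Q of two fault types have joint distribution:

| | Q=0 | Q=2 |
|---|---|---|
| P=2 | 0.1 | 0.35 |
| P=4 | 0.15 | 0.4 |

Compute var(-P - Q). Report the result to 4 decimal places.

E[P] = 3.1,  E[Q] = 1.5,  E[PQ] = 4.6
var(P) = 10.6 − (3.1)² = 0.99;  var(Q) = 3 − (1.5)² = 0.75
cov(P,Q) = 4.6 − (3.1)(1.5) = -0.05
var(-P - Q) = (-1)²·0.99 + (-1)²·0.75 + 2·(-1)·(-1)·-0.05 = 1.64

1.6400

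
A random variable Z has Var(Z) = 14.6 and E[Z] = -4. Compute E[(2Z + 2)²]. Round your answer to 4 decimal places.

94.4000

E[2Z + 2] = 2·-4 + 2 = -6
Var(2Z + 2) = (2)²·14.6 = 58.4
E[(2Z + 2)²] = Var((2Z + 2)) + (E[(2Z + 2)])² = 58.4 + (-6)² = 94.4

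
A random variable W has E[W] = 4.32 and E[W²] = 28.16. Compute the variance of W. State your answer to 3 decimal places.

9.498

Var(W) = 28.16 − (4.32)² = 9.4976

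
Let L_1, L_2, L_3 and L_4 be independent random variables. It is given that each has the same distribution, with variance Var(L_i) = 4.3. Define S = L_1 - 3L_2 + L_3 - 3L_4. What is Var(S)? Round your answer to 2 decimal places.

86.00

By independence, Var(S) = (1)²Var(L_1) + (-3)²Var(L_2) + (1)²Var(L_3) + (-3)²Var(L_4)
= (1)²·4.3 + (-3)²·4.3 + (1)²·4.3 + (-3)²·4.3 = 86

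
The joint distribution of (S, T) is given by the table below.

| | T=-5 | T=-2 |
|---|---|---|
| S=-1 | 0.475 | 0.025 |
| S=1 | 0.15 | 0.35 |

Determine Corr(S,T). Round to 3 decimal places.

0.671

E[S] = 0,  E[T] = -3.875
E[ST] = 0.975
cov(S,T) = E[ST] − E[S]E[T] = 0.975 − (0)(-3.875) = 0.975
Var(S) = 1,  Var(T) = 2.109375
ρ = 0.975 / √(1·2.109375) ≈ 0.671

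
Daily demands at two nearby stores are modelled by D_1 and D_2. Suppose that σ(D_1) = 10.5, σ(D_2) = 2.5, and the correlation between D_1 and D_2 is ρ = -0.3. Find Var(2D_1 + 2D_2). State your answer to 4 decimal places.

403.0000

Var(D_1) = (10.5)² = 110.25;  Var(D_2) = (2.5)² = 6.25
cov(D_1,D_2) = ρ·σ(D_1)·σ(D_2) = -0.3·10.5·2.5 = -7.875
Var(2D_1 + 2D_2) = (2)²·Var(D_1) + (2)²·Var(D_2) + 2·(2)·(2)·cov(D_1,D_2)
= 4·110.25 + 4·6.25 + 8·-7.875 = 403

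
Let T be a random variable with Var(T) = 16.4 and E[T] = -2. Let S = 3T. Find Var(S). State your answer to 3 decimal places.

147.600

Var(3T) = (3)²·Var(T) = 9·16.4 = 147.6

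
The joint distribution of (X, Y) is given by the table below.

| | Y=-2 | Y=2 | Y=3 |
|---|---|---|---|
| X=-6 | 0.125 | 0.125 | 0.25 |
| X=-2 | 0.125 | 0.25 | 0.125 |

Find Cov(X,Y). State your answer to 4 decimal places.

-0.2500

E[X] = -4,  E[Y] = 1.375
E[XY] = -5.75
Cov(X,Y) = E[XY] − E[X]E[Y] = -5.75 − (-4)(1.375) = -0.25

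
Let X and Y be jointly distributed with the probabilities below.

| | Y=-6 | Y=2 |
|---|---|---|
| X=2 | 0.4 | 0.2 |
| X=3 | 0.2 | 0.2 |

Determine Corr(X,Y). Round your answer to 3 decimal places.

E[X] = 2.4,  E[Y] = -2.8
E[XY] = -6.4
Cov(X,Y) = E[XY] − E[X]E[Y] = -6.4 − (2.4)(-2.8) = 0.32
var(X) = 0.24,  var(Y) = 15.36
ρ = 0.32 / √(0.24·15.36) ≈ 0.167

0.167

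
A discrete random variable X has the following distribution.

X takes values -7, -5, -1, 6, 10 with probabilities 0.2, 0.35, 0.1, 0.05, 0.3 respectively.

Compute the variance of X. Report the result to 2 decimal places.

50.45

E[X] = (-7)(0.2) + (-5)(0.35) + (-1)(0.1) + (6)(0.05) + (10)(0.3) = 0.05
E[X²] = (-7)²(0.2) + (-5)²(0.35) + (-1)²(0.1) + (6)²(0.05) + (10)²(0.3) = 50.45
Var(X) = E[X²] − (E[X])² = 50.45 − (0.05)² = 50.4475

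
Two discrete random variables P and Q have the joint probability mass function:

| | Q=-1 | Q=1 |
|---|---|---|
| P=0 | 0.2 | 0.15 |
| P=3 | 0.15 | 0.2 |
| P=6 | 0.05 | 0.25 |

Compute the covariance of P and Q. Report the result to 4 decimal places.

0.7800

E[P] = 2.85,  E[Q] = 0.2
E[PQ] = 1.35
cov(P,Q) = E[PQ] − E[P]E[Q] = 1.35 − (2.85)(0.2) = 0.78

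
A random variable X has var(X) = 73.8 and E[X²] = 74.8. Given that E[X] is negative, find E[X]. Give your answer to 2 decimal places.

-1.00

(E[X])² = E[X²] − var(X) = 74.8 − 73.8 = 1
E[X] = −√1 = -1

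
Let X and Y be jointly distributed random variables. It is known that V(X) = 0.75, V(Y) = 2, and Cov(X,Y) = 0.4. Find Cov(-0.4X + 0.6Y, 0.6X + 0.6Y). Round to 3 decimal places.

Cov(-0.4X + 0.6Y, 0.6X + 0.6Y) = (-0.4)(0.6)V(X) + (0.6)(0.6)V(Y) + [(-0.4)(0.6) + (0.6)(0.6)]Cov(X,Y)
= -0.24·0.75 + 0.36·2 + 0.12·0.4 = 0.588

0.588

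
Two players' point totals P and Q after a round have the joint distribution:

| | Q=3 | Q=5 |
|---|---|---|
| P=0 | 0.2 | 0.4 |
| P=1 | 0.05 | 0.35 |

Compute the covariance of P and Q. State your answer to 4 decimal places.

0.1000

E[P] = 0.4,  E[Q] = 4.5
E[PQ] = 1.9
Cov(P,Q) = E[PQ] − E[P]E[Q] = 1.9 − (0.4)(4.5) = 0.1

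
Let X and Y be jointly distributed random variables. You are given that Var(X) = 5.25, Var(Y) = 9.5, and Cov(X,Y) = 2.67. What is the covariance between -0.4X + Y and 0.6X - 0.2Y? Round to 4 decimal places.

Cov(-0.4X + Y, 0.6X - 0.2Y) = (-0.4)(0.6)Var(X) + (1)(-0.2)Var(Y) + [(-0.4)(-0.2) + (1)(0.6)]Cov(X,Y)
= -0.24·5.25 + -0.2·9.5 + 0.68·2.67 = -1.3444

-1.3444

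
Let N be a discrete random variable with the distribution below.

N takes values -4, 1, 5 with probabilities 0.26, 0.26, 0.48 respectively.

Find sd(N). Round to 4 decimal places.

E[N] = (-4)(0.26) + (1)(0.26) + (5)(0.48) = 1.62
E[N²] = (-4)²(0.26) + (1)²(0.26) + (5)²(0.48) = 16.42
Var(N) = E[N²] − (E[N])² = 16.42 − (1.62)² = 13.7956
sd(N) = √13.7956 ≈ 3.7142

3.7142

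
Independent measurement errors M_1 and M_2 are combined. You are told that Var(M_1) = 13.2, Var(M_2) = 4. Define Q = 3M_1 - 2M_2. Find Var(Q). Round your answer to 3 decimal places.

By independence, Var(Q) = (3)²Var(M_1) + (-2)²Var(M_2)
= (3)²·13.2 + (-2)²·4 = 134.8

134.800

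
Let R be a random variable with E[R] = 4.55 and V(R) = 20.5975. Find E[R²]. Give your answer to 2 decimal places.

E[R²] = V(R) + (E[R])² = 20.5975 + (4.55)² = 41.3

41.30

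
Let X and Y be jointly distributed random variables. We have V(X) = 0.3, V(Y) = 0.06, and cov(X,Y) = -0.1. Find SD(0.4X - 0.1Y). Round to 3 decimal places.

0.238

V(0.4X - 0.1Y) = (0.4)²·V(X) + (-0.1)²·V(Y) + 2·(0.4)·(-0.1)·cov(X,Y)
= 0.16·0.3 + 0.01·0.06 + -0.08·-0.1 = 0.0566
SD(0.4X - 0.1Y) = √0.0566 ≈ 0.238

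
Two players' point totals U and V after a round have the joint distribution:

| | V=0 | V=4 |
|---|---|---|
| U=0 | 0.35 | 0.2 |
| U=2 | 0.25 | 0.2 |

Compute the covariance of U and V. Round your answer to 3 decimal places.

E[U] = 0.9,  E[V] = 1.6
E[UV] = 1.6
cov(U,V) = E[UV] − E[U]E[V] = 1.6 − (0.9)(1.6) = 0.16

0.160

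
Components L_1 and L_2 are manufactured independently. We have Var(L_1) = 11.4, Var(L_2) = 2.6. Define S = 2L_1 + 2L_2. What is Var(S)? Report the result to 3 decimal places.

56.000

By independence, Var(S) = (2)²Var(L_1) + (2)²Var(L_2)
= (2)²·11.4 + (2)²·2.6 = 56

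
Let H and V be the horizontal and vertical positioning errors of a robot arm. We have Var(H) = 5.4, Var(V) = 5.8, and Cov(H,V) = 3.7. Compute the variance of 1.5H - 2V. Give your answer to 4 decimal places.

Var(1.5H - 2V) = (1.5)²·Var(H) + (-2)²·Var(V) + 2·(1.5)·(-2)·Cov(H,V)
= 2.25·5.4 + 4·5.8 + -6·3.7 = 13.15

13.1500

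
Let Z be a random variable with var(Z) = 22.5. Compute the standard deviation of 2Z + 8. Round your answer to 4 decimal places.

9.4868

var(2Z + 8) = (2)²·22.5 = 90
SD(2Z + 8) = √90 ≈ 9.4868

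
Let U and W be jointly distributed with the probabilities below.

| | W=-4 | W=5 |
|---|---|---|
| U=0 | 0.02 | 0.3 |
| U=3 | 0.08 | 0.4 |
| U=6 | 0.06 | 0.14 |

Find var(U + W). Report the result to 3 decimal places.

E[U] = 2.64,  E[W] = 3.56,  E[UW] = 7.8
var(U) = 11.52 − (2.64)² = 4.5504;  var(W) = 23.56 − (3.56)² = 10.8864
cov(U,W) = 7.8 − (2.64)(3.56) = -1.5984
var(U + W) = (1)²·4.5504 + (1)²·10.8864 + 2·(1)·(1)·-1.5984 = 12.24

12.240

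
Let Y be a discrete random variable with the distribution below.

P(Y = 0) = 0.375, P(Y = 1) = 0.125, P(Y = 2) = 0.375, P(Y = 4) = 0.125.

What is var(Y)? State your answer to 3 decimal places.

E[Y] = (0)(0.375) + (1)(0.125) + (2)(0.375) + (4)(0.125) = 1.375
E[Y²] = (0)²(0.375) + (1)²(0.125) + (2)²(0.375) + (4)²(0.125) = 3.625
var(Y) = E[Y²] − (E[Y])² = 3.625 − (1.375)² = 1.734375

1.734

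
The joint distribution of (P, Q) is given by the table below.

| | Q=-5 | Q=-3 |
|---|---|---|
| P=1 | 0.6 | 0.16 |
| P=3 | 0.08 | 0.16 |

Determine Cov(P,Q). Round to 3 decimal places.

E[P] = 1.48,  E[Q] = -4.36
E[PQ] = -6.12
Cov(P,Q) = E[PQ] − E[P]E[Q] = -6.12 − (1.48)(-4.36) = 0.3328

0.333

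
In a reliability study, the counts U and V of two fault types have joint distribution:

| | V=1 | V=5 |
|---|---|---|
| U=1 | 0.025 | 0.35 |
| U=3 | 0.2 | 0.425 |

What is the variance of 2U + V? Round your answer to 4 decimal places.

E[U] = 2.25,  E[V] = 4.1,  E[UV] = 8.75
var(U) = 6 − (2.25)² = 0.9375;  var(V) = 19.6 − (4.1)² = 2.79
Cov(U,V) = 8.75 − (2.25)(4.1) = -0.475
var(2U + V) = (2)²·0.9375 + (1)²·2.79 + 2·(2)·(1)·-0.475 = 4.64

4.6400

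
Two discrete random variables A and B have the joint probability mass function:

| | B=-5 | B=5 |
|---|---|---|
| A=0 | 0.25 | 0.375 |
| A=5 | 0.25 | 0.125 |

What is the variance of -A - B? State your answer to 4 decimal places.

E[A] = 1.875,  E[B] = 0,  E[AB] = -3.125
Var(A) = 9.375 − (1.875)² = 5.859375;  Var(B) = 25 − (0)² = 25
cov(A,B) = -3.125 − (1.875)(0) = -3.125
Var(-A - B) = (-1)²·5.859375 + (-1)²·25 + 2·(-1)·(-1)·-3.125 = 24.609375

24.6094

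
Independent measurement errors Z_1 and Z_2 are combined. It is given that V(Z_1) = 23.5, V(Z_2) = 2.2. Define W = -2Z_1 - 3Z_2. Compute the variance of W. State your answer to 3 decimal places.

113.800

By independence, V(W) = (-2)²V(Z_1) + (-3)²V(Z_2)
= (-2)²·23.5 + (-3)²·2.2 = 113.8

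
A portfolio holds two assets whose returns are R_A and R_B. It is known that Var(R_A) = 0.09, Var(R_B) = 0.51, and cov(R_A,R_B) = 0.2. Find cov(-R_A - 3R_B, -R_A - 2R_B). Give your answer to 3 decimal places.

4.150

cov(-R_A - 3R_B, -R_A - 2R_B) = (-1)(-1)Var(R_A) + (-3)(-2)Var(R_B) + [(-1)(-2) + (-3)(-1)]cov(R_A,R_B)
= 1·0.09 + 6·0.51 + 5·0.2 = 4.15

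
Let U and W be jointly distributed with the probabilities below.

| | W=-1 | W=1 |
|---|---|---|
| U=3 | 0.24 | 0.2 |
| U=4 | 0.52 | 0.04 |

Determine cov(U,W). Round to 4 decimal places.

E[U] = 3.56,  E[W] = -0.52
E[UW] = -2.04
cov(U,W) = E[UW] − E[U]E[W] = -2.04 − (3.56)(-0.52) = -0.1888

-0.1888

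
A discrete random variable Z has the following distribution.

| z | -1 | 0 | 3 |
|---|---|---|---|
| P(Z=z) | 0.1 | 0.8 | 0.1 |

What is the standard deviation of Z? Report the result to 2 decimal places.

0.98

E[Z] = (-1)(0.1) + (0)(0.8) + (3)(0.1) = 0.2
E[Z²] = (-1)²(0.1) + (0)²(0.8) + (3)²(0.1) = 1
V(Z) = E[Z²] − (E[Z])² = 1 − (0.2)² = 0.96
σ(Z) = √0.96 ≈ 0.98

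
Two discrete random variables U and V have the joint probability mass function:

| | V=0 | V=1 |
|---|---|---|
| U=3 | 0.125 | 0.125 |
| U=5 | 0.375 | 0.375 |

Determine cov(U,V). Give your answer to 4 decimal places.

E[U] = 4.5,  E[V] = 0.5
E[UV] = 2.25
cov(U,V) = E[UV] − E[U]E[V] = 2.25 − (4.5)(0.5) = 0

0.0000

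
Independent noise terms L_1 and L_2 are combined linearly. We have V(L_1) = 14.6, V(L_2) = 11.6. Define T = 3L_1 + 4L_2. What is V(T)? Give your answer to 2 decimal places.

317.00

By independence, V(T) = (3)²V(L_1) + (4)²V(L_2)
= (3)²·14.6 + (4)²·11.6 = 317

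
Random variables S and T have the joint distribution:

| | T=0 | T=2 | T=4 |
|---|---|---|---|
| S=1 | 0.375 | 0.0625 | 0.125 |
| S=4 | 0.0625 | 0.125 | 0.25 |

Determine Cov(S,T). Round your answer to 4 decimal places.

1.2891

E[S] = 2.3125,  E[T] = 1.875
E[ST] = 5.625
Cov(S,T) = E[ST] − E[S]E[T] = 5.625 − (2.3125)(1.875) = 1.2890625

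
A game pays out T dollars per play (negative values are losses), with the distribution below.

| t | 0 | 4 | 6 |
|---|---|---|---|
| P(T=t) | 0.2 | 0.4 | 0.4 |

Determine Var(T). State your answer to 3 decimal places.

E[T] = (0)(0.2) + (4)(0.4) + (6)(0.4) = 4
E[T²] = (0)²(0.2) + (4)²(0.4) + (6)²(0.4) = 20.8
Var(T) = E[T²] − (E[T])² = 20.8 − (4)² = 4.8

4.800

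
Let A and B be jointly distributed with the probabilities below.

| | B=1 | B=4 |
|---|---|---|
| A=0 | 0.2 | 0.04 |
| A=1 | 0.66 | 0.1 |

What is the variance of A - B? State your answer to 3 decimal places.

1.304

E[A] = 0.76,  E[B] = 1.42,  E[AB] = 1.06
var(A) = 0.76 − (0.76)² = 0.1824;  var(B) = 3.1 − (1.42)² = 1.0836
Cov(A,B) = 1.06 − (0.76)(1.42) = -0.0192
var(A - B) = (1)²·0.1824 + (-1)²·1.0836 + 2·(1)·(-1)·-0.0192 = 1.3044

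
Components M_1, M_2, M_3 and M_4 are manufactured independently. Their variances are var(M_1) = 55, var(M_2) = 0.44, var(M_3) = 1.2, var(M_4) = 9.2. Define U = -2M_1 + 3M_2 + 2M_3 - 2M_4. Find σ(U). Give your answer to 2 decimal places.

16.30

By independence, var(U) = (-2)²var(M_1) + (3)²var(M_2) + (2)²var(M_3) + (-2)²var(M_4)
= (-2)²·55 + (3)²·0.44 + (2)²·1.2 + (-2)²·9.2 = 265.56
σ(U) = √265.56 ≈ 16.30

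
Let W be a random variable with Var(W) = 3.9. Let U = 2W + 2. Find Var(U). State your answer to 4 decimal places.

Var(2W + 2) = (2)²·Var(W) = 4·3.9 = 15.6

15.6000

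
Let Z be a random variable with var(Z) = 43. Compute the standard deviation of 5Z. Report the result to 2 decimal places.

32.79

var(5Z) = (5)²·43 = 1075
SD(5Z) = √1075 ≈ 32.79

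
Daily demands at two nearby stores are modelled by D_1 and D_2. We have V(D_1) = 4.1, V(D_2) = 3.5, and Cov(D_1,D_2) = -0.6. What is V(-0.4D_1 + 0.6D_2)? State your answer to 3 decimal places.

V(-0.4D_1 + 0.6D_2) = (-0.4)²·V(D_1) + (0.6)²·V(D_2) + 2·(-0.4)·(0.6)·Cov(D_1,D_2)
= 0.16·4.1 + 0.36·3.5 + -0.48·-0.6 = 2.204

2.204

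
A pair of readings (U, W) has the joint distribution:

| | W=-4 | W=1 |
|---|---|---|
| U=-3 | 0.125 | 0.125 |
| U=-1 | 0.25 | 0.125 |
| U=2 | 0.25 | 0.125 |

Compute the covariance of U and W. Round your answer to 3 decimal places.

E[U] = -0.375,  E[W] = -2.125
E[UW] = 0.25
cov(U,W) = E[UW] − E[U]E[W] = 0.25 − (-0.375)(-2.125) = -0.546875

-0.547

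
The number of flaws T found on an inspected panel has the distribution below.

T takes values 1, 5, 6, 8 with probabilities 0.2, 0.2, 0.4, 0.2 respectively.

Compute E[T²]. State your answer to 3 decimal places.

E[T²] = (1)²(0.2) + (5)²(0.2) + (6)²(0.4) + (8)²(0.2) = 32.4

32.400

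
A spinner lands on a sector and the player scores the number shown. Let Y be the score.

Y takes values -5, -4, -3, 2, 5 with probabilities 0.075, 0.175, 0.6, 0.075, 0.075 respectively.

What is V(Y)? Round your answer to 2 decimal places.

6.73

E[Y] = (-5)(0.075) + (-4)(0.175) + (-3)(0.6) + (2)(0.075) + (5)(0.075) = -2.35
E[Y²] = (-5)²(0.075) + (-4)²(0.175) + (-3)²(0.6) + (2)²(0.075) + (5)²(0.075) = 12.25
V(Y) = E[Y²] − (E[Y])² = 12.25 − (-2.35)² = 6.7275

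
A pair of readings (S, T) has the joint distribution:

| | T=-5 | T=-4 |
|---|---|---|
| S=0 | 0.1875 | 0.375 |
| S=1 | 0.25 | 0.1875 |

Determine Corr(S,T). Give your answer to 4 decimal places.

E[S] = 0.4375,  E[T] = -4.4375
E[ST] = -2
Cov(S,T) = E[ST] − E[S]E[T] = -2 − (0.4375)(-4.4375) = -0.05859375
var(S) = 0.24609375,  var(T) = 0.24609375
ρ = -0.05859375 / √(0.24609375·0.24609375) ≈ -0.2381

-0.2381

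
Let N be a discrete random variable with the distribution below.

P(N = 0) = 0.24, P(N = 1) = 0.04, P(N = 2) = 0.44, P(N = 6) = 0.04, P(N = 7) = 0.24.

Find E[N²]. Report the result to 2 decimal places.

E[N²] = (0)²(0.24) + (1)²(0.04) + (2)²(0.44) + (6)²(0.04) + (7)²(0.24) = 15

15.00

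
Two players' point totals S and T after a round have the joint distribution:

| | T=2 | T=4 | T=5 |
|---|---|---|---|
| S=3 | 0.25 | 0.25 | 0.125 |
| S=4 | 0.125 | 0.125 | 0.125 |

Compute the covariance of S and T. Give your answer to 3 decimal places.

E[S] = 3.375,  E[T] = 3.5
E[ST] = 11.875
Cov(S,T) = E[ST] − E[S]E[T] = 11.875 − (3.375)(3.5) = 0.0625

0.063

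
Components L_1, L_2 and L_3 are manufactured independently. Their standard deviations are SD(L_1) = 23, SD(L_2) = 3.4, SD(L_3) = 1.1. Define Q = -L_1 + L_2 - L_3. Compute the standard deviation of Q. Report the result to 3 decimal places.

var(L_1) = 529, var(L_2) = 11.56, var(L_3) = 1.21
By independence, var(Q) = (-1)²var(L_1) + (1)²var(L_2) + (-1)²var(L_3)
= (-1)²·529 + (1)²·11.56 + (-1)²·1.21 = 541.77
SD(Q) = √541.77 ≈ 23.276

23.276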